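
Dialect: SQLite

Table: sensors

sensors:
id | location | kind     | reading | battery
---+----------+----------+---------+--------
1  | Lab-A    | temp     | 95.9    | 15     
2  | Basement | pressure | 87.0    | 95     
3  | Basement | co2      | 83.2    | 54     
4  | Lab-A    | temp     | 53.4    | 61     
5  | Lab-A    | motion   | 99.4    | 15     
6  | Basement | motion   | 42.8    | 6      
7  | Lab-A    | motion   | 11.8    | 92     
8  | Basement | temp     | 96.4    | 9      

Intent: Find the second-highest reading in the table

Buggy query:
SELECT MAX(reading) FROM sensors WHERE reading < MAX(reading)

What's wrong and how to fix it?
Bug: The inner MAX is an aggregate inside WHERE, which is not allowed

Fix: Compute the overall MAX in a subquery, then take MAX of rows below it

Corrected query:
SELECT MAX(reading) FROM sensors WHERE reading < (SELECT MAX(reading) FROM sensors)

Result:
MAX(reading)
------------
96.4        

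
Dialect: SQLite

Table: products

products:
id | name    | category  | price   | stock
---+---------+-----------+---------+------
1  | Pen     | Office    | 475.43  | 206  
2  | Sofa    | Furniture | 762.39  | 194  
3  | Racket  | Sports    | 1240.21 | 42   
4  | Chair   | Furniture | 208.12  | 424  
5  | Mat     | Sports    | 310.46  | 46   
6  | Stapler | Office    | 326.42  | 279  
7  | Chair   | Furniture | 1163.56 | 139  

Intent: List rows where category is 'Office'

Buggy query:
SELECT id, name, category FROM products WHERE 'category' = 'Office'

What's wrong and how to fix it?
Bug: 'category' in single quotes is a string literal, not the column; the comparison is literal-vs-literal and never true

Fix: Remove the quotes around the column name (or use double quotes for an identifier)

Corrected query:
SELECT id, name, category FROM products WHERE category = 'Office'

Result:
id | name    | category
---+---------+---------
1  | Pen     | Office  
6  | Stapler | Office  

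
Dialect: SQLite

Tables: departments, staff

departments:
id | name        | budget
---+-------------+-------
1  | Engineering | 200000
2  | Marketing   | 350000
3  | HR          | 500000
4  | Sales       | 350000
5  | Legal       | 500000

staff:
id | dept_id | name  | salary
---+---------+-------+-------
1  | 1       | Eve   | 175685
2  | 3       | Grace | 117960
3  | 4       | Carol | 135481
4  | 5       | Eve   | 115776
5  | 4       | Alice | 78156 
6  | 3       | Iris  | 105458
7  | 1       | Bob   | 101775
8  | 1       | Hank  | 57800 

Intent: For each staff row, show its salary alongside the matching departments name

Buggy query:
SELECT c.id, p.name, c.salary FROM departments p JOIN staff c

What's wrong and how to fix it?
Bug: JOIN with no ON clause produces a cartesian product; every staff row pairs with every departments row

Fix: Add ON c.dept_id = p.id to the JOIN

Corrected query:
SELECT c.id, p.name, c.salary FROM departments p JOIN staff c ON c.dept_id = p.id

Result:
id | name        | salary
---+-------------+-------
1  | Engineering | 175685
2  | HR          | 117960
3  | Sales       | 135481
4  | Legal       | 115776
5  | Sales       | 78156 
6  | HR          | 105458
7  | Engineering | 101775
8  | Engineering | 57800 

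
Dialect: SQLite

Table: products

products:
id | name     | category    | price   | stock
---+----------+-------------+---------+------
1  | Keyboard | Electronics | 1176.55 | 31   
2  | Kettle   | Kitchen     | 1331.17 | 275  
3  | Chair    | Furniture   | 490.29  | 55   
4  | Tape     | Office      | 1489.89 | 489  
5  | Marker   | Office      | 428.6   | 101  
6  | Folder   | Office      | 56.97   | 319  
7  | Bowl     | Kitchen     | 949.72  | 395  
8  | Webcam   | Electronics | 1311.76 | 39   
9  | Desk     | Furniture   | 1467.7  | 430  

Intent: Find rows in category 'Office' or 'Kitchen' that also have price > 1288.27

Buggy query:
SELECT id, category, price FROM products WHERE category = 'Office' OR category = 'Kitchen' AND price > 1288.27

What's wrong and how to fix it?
Bug: AND binds tighter than OR, so this parses as category = 'Office' OR (category = 'Kitchen' AND price > 1288.27)

Fix: Group the OR with parentheses (or use IN), then AND the threshold

Corrected query:
SELECT id, category, price FROM products WHERE (category = 'Office' OR category = 'Kitchen') AND price > 1288.27

Result:
id | category | price  
---+----------+--------
2  | Kitchen  | 1331.17
4  | Office   | 1489.89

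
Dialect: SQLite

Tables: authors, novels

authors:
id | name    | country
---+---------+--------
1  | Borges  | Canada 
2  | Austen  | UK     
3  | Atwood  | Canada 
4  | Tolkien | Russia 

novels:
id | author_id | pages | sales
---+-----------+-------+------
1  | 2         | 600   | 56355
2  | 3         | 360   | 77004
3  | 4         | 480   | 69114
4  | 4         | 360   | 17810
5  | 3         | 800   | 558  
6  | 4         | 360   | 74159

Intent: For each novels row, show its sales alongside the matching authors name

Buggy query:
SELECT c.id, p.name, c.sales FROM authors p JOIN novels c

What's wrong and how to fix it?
Bug: JOIN with no ON clause produces a cartesian product; every novels row pairs with every authors row

Fix: Specify the join condition linking the foreign key to the parent id

Corrected query:
SELECT c.id, p.name, c.sales FROM authors p JOIN novels c ON c.author_id = p.id

Result:
id | name    | sales
---+---------+------
1  | Austen  | 56355
2  | Atwood  | 77004
3  | Tolkien | 69114
4  | Tolkien | 17810
5  | Atwood  | 558  
6  | Tolkien | 74159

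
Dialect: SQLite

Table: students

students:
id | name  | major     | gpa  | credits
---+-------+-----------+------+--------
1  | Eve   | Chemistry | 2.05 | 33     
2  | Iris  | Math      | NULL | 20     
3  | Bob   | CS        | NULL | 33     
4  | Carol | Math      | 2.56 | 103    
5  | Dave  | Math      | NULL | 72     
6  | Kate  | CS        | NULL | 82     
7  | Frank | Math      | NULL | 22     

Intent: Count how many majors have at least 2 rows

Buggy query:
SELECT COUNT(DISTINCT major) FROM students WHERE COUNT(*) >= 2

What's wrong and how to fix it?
Bug: COUNT(*) cannot appear in WHERE; the per-group count doesn't exist yet

Fix: Group first with HAVING COUNT(*) >= 2, then COUNT the resulting groups

Corrected query:
SELECT COUNT(*) FROM (SELECT major FROM students GROUP BY major HAVING COUNT(*) >= 2)

Result:
COUNT(*)
--------
2       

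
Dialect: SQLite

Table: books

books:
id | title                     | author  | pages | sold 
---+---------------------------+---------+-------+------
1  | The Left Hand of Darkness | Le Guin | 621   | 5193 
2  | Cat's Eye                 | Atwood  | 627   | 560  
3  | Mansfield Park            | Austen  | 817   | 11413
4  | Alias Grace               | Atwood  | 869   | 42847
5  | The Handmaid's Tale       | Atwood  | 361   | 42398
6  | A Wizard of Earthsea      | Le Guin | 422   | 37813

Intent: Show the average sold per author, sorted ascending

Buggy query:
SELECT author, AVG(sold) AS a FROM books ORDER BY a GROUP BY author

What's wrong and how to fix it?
Bug: ORDER BY appears before GROUP BY; SQL clause order requires GROUP BY first

Fix: Reorder: SELECT … FROM … GROUP BY … ORDER BY …

Corrected query:
SELECT author, AVG(sold) AS a FROM books GROUP BY author ORDER BY a

Result:
author  | a           
--------+-------------
Austen  | 11413       
Le Guin | 21503       
Atwood  | 28601.666667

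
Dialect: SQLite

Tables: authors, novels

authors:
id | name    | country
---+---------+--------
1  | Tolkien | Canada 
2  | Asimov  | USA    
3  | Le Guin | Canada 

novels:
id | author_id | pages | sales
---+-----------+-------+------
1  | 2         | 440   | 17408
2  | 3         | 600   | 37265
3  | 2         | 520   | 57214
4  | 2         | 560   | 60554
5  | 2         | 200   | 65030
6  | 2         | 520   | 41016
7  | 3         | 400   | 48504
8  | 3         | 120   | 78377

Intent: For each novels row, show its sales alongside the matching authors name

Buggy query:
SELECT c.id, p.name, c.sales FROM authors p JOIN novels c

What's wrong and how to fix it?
Bug: Missing join condition: each novels row is matched to all authors rows instead of just its own

Fix: Specify the join condition linking the foreign key to the parent id

Corrected query:
SELECT c.id, p.name, c.sales FROM authors p JOIN novels c ON c.author_id = p.id

Result:
id | name    | sales
---+---------+------
1  | Asimov  | 17408
2  | Le Guin | 37265
3  | Asimov  | 57214
4  | Asimov  | 60554
5  | Asimov  | 65030
6  | Asimov  | 41016
7  | Le Guin | 48504
8  | Le Guin | 78377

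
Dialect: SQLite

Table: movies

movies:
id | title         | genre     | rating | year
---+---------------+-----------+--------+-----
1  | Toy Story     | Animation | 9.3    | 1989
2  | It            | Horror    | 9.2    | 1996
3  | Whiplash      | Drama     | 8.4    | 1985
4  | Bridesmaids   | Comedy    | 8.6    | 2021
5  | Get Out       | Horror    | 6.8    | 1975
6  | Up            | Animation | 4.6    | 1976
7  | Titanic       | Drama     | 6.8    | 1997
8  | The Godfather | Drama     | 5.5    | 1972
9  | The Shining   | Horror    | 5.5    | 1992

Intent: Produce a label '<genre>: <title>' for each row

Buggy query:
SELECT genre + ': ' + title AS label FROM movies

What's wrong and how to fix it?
Bug: SQLite uses || for string concatenation; + coerces text to numbers (yielding 0)

Fix: Replace + with || to concatenate text

Corrected query:
SELECT genre || ': ' || title AS label FROM movies

Result:
label               
--------------------
Animation: Toy Story
Horror: It          
Drama: Whiplash     
Comedy: Bridesmaids 
Horror: Get Out     
Animation: Up       
Drama: Titanic      
Drama: The Godfather
Horror: The Shining 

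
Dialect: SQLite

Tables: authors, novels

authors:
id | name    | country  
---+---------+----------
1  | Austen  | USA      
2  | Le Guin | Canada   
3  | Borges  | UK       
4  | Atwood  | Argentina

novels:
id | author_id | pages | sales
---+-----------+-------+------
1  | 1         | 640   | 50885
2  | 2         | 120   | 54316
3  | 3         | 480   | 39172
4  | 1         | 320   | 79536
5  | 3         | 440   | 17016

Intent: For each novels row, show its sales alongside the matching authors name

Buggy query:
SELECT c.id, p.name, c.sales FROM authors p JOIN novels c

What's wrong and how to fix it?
Bug: Missing join condition: each novels row is matched to all authors rows instead of just its own

Fix: Specify the join condition linking the foreign key to the parent id

Corrected query:
SELECT c.id, p.name, c.sales FROM authors p JOIN novels c ON c.author_id = p.id

Result:
id | name    | sales
---+---------+------
1  | Austen  | 50885
2  | Le Guin | 54316
3  | Borges  | 39172
4  | Austen  | 79536
5  | Borges  | 17016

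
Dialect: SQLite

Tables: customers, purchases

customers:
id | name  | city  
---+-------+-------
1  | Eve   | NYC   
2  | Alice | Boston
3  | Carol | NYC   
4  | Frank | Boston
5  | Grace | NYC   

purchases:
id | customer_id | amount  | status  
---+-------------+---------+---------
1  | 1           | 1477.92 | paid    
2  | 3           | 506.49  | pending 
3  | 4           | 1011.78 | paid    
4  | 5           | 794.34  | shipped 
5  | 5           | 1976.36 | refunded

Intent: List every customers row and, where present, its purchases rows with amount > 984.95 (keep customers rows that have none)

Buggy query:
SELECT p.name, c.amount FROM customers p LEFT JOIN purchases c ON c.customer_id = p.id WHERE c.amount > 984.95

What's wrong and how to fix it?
Bug: Filtering c.amount in WHERE discards the NULL rows produced by LEFT JOIN, turning it into an inner join

Fix: Put 'c.amount > 984.95' in the JOIN's ON clause instead of WHERE

Corrected query:
SELECT p.name, c.amount FROM customers p LEFT JOIN purchases c ON c.customer_id = p.id AND c.amount > 984.95

Result:
name  | amount 
------+--------
Eve   | 1477.92
Alice | NULL   
Carol | NULL   
Frank | 1011.78
Grace | 1976.36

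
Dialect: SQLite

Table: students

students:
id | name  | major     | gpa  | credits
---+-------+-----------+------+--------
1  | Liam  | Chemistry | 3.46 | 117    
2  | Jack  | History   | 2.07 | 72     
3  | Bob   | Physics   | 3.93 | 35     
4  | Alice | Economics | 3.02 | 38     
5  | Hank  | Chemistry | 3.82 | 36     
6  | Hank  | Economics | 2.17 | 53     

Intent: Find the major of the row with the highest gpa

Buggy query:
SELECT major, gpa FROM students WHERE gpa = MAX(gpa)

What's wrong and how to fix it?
Bug: MAX(gpa) is an aggregate and cannot be used directly in WHERE

Fix: Wrap MAX in a scalar subquery so WHERE compares against a single value

Corrected query:
SELECT major, gpa FROM students WHERE gpa = (SELECT MAX(gpa) FROM students)

Result:
major   | gpa 
--------+-----
Physics | 3.93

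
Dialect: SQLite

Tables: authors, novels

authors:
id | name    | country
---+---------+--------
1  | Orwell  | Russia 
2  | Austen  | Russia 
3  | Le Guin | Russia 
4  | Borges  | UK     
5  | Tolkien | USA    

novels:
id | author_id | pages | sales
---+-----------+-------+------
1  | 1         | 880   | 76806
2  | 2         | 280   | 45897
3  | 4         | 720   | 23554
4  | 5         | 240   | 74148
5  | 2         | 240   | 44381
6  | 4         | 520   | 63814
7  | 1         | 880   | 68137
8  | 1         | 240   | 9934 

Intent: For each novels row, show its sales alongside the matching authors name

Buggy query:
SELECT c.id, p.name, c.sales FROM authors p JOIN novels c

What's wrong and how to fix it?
Bug: Missing join condition: each novels row is matched to all authors rows instead of just its own

Fix: Specify the join condition linking the foreign key to the parent id

Corrected query:
SELECT c.id, p.name, c.sales FROM authors p JOIN novels c ON c.author_id = p.id

Result:
id | name    | sales
---+---------+------
1  | Orwell  | 76806
2  | Austen  | 45897
3  | Borges  | 23554
4  | Tolkien | 74148
5  | Austen  | 44381
6  | Borges  | 63814
7  | Orwell  | 68137
8  | Orwell  | 9934 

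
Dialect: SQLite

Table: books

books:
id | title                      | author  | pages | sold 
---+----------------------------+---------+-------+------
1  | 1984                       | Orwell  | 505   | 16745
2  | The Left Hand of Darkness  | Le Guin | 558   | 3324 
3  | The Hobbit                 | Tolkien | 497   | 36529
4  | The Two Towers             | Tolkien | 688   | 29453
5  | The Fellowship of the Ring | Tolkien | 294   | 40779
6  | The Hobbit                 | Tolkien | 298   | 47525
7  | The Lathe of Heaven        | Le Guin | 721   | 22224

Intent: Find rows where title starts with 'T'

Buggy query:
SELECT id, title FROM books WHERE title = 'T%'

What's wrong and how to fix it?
Bug: '=' compares the literal string including the % character; pattern matching needs LIKE

Fix: Replace '=' with LIKE so 'T%' is treated as a pattern

Corrected query:
SELECT id, title FROM books WHERE title LIKE 'T%'

Result:
id | title                     
---+---------------------------
2  | The Left Hand of Darkness 
3  | The Hobbit                
4  | The Two Towers            
5  | The Fellowship of the Ring
6  | The Hobbit                
7  | The Lathe of Heaven       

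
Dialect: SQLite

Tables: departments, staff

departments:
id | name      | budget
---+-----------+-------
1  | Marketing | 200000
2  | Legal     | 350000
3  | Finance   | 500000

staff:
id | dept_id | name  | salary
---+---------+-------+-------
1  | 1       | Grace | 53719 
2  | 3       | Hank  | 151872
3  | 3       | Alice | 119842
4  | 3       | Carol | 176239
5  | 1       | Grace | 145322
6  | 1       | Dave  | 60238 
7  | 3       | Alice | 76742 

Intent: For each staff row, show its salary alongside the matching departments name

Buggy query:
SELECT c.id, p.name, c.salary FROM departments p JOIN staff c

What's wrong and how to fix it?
Bug: Missing join condition: each staff row is matched to all departments rows instead of just its own

Fix: Add ON c.dept_id = p.id to the JOIN

Corrected query:
SELECT c.id, p.name, c.salary FROM departments p JOIN staff c ON c.dept_id = p.id

Result:
id | name      | salary
---+-----------+-------
1  | Marketing | 53719 
2  | Finance   | 151872
3  | Finance   | 119842
4  | Finance   | 176239
5  | Marketing | 145322
6  | Marketing | 60238 
7  | Finance   | 76742 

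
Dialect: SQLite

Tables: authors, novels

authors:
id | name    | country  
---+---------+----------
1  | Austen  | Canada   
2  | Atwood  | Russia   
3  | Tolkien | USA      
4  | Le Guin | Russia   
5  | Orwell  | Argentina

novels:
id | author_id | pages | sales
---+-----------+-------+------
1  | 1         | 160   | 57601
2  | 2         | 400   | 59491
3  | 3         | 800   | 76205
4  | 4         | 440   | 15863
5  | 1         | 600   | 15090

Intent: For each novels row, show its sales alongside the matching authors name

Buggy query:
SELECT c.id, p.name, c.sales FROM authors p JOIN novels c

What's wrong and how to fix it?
Bug: JOIN with no ON clause produces a cartesian product; every novels row pairs with every authors row

Fix: Specify the join condition linking the foreign key to the parent id

Corrected query:
SELECT c.id, p.name, c.sales FROM authors p JOIN novels c ON c.author_id = p.id

Result:
id | name    | sales
---+---------+------
1  | Austen  | 57601
2  | Atwood  | 59491
3  | Tolkien | 76205
4  | Le Guin | 15863
5  | Austen  | 15090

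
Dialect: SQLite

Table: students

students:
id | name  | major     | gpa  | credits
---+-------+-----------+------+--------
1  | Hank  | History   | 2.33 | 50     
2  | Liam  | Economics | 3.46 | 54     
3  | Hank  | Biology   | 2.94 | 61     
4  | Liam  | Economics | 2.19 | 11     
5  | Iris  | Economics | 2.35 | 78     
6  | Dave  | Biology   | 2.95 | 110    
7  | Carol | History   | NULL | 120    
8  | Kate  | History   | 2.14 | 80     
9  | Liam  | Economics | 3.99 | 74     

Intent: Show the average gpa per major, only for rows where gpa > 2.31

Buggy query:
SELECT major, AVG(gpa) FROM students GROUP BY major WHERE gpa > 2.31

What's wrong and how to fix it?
Bug: Row-level WHERE must come before GROUP BY in the clause order

Fix: Place WHERE between FROM and GROUP BY

Corrected query:
SELECT major, AVG(gpa) FROM students WHERE gpa > 2.31 GROUP BY major

Result:
major     | AVG(gpa)
----------+---------
Biology   | 2.945   
Economics | 3.266667
History   | 2.33    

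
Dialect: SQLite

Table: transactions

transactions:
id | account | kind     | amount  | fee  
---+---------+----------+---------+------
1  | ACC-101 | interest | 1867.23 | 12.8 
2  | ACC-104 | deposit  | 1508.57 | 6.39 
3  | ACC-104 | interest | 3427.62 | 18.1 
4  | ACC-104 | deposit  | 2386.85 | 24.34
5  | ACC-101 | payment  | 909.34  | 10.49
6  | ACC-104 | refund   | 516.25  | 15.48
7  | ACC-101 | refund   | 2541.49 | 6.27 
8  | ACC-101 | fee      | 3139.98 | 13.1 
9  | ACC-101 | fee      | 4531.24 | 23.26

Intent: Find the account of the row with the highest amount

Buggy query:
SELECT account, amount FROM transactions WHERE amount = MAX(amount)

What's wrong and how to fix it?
Bug: WHERE is evaluated per row; an aggregate over the whole table isn't defined there

Fix: Use a subquery: WHERE amount = (SELECT MAX(amount) FROM transactions)

Corrected query:
SELECT account, amount FROM transactions WHERE amount = (SELECT MAX(amount) FROM transactions)

Result:
account | amount 
--------+--------
ACC-101 | 4531.24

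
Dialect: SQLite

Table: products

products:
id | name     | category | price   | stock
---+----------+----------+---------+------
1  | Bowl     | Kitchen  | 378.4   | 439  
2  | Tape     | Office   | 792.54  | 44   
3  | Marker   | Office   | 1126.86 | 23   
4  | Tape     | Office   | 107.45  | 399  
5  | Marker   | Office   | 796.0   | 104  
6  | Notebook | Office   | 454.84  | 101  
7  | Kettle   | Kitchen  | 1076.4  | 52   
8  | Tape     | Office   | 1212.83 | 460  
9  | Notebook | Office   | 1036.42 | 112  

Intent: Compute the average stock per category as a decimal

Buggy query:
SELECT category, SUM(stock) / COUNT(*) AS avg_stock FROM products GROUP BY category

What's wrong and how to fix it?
Bug: Both operands are integers, so '/' performs integer division and truncates

Fix: Multiply by 1.0 (or CAST to REAL) to force floating-point division

Corrected query:
SELECT category, SUM(stock) * 1.0 / COUNT(*) AS avg_stock FROM products GROUP BY category

Result:
category | avg_stock 
---------+-----------
Kitchen  | 245.5     
Office   | 177.571429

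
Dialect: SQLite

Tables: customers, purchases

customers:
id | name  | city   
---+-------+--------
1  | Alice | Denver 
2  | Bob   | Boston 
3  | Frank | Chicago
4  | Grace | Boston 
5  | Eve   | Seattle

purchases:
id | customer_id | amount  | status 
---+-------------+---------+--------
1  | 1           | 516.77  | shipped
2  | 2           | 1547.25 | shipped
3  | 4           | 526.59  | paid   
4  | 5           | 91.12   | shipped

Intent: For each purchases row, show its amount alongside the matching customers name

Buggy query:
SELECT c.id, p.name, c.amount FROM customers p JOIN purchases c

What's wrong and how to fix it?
Bug: Missing join condition: each purchases row is matched to all customers rows instead of just its own

Fix: Add ON c.customer_id = p.id to the JOIN

Corrected query:
SELECT c.id, p.name, c.amount FROM customers p JOIN purchases c ON c.customer_id = p.id

Result:
id | name  | amount 
---+-------+--------
1  | Alice | 516.77 
2  | Bob   | 1547.25
3  | Grace | 526.59 
4  | Eve   | 91.12  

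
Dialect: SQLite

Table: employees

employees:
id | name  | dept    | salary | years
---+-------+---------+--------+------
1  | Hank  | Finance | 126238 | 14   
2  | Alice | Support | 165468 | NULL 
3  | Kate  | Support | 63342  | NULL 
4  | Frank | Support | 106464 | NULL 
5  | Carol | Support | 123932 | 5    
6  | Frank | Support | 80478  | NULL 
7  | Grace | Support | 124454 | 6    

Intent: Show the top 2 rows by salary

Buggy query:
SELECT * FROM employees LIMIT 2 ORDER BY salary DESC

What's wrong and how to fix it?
Bug: ORDER BY cannot follow LIMIT; LIMIT is the final clause

Fix: Sort with ORDER BY, then apply LIMIT

Corrected query:
SELECT * FROM employees ORDER BY salary DESC LIMIT 2

Result:
id | name  | dept    | salary | years
---+-------+---------+--------+------
2  | Alice | Support | 165468 | NULL 
1  | Hank  | Finance | 126238 | 14   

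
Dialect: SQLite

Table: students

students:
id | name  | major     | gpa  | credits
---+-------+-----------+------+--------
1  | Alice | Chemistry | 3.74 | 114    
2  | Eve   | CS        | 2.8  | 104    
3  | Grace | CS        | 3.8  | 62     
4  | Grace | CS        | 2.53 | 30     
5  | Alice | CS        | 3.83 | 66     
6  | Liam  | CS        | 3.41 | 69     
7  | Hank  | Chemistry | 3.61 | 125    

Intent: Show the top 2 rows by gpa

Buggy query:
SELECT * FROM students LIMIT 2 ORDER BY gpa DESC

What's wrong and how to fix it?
Bug: LIMIT must come after ORDER BY

Fix: Sort with ORDER BY, then apply LIMIT

Corrected query:
SELECT * FROM students ORDER BY gpa DESC LIMIT 2

Result:
id | name  | major | gpa  | credits
---+-------+-------+------+--------
5  | Alice | CS    | 3.83 | 66     
3  | Grace | CS    | 3.8  | 62     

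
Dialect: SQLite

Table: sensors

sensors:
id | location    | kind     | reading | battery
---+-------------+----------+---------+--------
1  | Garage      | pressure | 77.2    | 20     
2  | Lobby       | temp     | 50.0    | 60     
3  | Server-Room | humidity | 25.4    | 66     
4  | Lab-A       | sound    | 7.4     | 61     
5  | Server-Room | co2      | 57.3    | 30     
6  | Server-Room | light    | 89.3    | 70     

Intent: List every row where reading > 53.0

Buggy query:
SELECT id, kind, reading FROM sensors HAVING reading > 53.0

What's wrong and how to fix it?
Bug: This is a non-aggregate query (no GROUP BY, no aggregates), so in SQLite the HAVING clause is invalid here; a row-level condition belongs in WHERE

Fix: Use WHERE for row-level filtering

Corrected query:
SELECT id, kind, reading FROM sensors WHERE reading > 53.0

Result:
id | kind     | reading
---+----------+--------
1  | pressure | 77.2   
5  | co2      | 57.3   
6  | light    | 89.3   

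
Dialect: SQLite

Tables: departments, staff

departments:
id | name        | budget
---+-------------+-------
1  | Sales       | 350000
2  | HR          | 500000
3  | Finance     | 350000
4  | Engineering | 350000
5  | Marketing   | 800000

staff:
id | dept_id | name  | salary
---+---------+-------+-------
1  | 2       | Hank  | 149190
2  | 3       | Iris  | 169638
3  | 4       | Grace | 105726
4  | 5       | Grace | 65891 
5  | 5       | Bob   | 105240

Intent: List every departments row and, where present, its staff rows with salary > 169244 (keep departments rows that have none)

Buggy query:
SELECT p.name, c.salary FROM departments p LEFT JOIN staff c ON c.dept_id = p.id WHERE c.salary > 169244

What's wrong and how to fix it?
Bug: Filtering c.salary in WHERE discards the NULL rows produced by LEFT JOIN, turning it into an inner join

Fix: Put 'c.salary > 169244' in the JOIN's ON clause instead of WHERE

Corrected query:
SELECT p.name, c.salary FROM departments p LEFT JOIN staff c ON c.dept_id = p.id AND c.salary > 169244

Result:
name        | salary
------------+-------
Sales       | NULL  
HR          | NULL  
Finance     | 169638
Engineering | NULL  
Marketing   | NULL  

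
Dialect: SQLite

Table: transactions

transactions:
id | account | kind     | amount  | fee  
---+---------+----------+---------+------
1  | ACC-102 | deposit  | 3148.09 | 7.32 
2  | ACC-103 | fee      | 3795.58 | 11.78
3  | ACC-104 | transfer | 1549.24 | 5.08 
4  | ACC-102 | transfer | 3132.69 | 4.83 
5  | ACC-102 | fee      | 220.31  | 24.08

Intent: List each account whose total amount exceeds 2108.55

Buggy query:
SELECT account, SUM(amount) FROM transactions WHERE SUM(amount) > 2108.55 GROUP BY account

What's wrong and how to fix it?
Bug: SUM(amount) is an aggregate, but WHERE filters rows before aggregation

Fix: Use HAVING (which filters groups after aggregation) instead of WHERE

Corrected query:
SELECT account, SUM(amount) FROM transactions GROUP BY account HAVING SUM(amount) > 2108.55

Result:
account | SUM(amount)
--------+------------
ACC-102 | 6501.09    
ACC-103 | 3795.58    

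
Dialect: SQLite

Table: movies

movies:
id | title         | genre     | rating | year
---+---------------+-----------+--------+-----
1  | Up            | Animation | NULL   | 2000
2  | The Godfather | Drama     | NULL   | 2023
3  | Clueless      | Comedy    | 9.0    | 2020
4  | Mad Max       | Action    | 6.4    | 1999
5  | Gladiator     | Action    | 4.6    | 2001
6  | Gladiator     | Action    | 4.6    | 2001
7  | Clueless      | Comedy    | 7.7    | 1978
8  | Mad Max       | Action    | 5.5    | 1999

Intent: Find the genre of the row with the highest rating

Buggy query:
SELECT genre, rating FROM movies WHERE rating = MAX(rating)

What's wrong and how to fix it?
Bug: WHERE is evaluated per row; an aggregate over the whole table isn't defined there

Fix: Use a subquery: WHERE rating = (SELECT MAX(rating) FROM movies)

Corrected query:
SELECT genre, rating FROM movies WHERE rating = (SELECT MAX(rating) FROM movies)

Result:
genre  | rating
-------+-------
Comedy | 9     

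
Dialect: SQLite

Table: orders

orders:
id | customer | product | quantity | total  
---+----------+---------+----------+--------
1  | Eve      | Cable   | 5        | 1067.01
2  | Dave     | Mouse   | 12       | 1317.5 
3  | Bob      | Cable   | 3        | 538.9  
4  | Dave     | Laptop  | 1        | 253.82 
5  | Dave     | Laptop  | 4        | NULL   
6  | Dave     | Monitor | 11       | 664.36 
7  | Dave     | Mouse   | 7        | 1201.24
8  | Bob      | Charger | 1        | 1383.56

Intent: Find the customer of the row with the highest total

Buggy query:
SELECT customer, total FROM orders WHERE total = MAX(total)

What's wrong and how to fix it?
Bug: WHERE is evaluated per row; an aggregate over the whole table isn't defined there

Fix: Wrap MAX in a scalar subquery so WHERE compares against a single value

Corrected query:
SELECT customer, total FROM orders WHERE total = (SELECT MAX(total) FROM orders)

Result:
customer | total  
---------+--------
Bob      | 1383.56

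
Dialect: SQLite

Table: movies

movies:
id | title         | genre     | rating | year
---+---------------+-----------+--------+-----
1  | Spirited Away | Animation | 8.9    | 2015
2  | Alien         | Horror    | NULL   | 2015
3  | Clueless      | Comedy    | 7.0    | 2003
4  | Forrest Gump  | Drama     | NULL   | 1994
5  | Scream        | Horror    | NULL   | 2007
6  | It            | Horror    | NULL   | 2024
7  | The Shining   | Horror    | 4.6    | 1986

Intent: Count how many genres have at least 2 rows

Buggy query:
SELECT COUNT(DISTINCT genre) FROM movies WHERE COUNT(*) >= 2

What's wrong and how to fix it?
Bug: COUNT(*) cannot appear in WHERE; the per-group count doesn't exist yet

Fix: Group first with HAVING COUNT(*) >= 2, then COUNT the resulting groups

Corrected query:
SELECT COUNT(*) FROM (SELECT genre FROM movies GROUP BY genre HAVING COUNT(*) >= 2)

Result:
COUNT(*)
--------
1       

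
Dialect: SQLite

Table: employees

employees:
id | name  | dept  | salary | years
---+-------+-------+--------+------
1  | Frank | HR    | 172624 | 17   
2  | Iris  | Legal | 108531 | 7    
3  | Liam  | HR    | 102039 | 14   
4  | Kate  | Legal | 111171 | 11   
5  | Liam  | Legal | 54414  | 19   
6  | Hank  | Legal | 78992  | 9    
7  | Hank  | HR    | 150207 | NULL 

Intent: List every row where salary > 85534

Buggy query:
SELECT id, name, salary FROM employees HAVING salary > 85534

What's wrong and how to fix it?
Bug: This is a non-aggregate query (no GROUP BY, no aggregates), so in SQLite the HAVING clause is invalid here; a row-level condition belongs in WHERE

Fix: Use WHERE for row-level filtering

Corrected query:
SELECT id, name, salary FROM employees WHERE salary > 85534

Result:
id | name  | salary
---+-------+-------
1  | Frank | 172624
2  | Iris  | 108531
3  | Liam  | 102039
4  | Kate  | 111171
7  | Hank  | 150207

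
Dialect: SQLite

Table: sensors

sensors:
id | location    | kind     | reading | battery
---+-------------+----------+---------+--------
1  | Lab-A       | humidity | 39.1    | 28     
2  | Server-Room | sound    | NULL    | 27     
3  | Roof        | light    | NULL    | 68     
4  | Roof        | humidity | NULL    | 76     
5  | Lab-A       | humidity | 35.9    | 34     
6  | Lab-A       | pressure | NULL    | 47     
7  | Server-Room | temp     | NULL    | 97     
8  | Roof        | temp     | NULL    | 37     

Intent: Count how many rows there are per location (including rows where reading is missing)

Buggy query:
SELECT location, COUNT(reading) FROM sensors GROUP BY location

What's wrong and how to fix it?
Bug: COUNT(reading) skips NULLs, so groups with missing reading are undercounted

Fix: Use COUNT(*) to count all rows regardless of NULL

Corrected query:
SELECT location, COUNT(*) FROM sensors GROUP BY location

Result:
location    | COUNT(*)
------------+---------
Lab-A       | 3       
Roof        | 3       
Server-Room | 2       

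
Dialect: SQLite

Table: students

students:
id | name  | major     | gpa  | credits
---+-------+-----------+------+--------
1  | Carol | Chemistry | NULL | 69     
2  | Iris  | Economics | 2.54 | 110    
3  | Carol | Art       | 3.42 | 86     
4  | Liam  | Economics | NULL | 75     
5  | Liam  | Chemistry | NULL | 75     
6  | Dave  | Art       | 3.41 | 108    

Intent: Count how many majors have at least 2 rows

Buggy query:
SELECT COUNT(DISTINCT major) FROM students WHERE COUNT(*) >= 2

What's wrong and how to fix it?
Bug: COUNT(*) cannot appear in WHERE; the per-group count doesn't exist yet

Fix: Use a subquery that GROUPs and filters with HAVING, then count its rows

Corrected query:
SELECT COUNT(*) FROM (SELECT major FROM students GROUP BY major HAVING COUNT(*) >= 2)

Result:
COUNT(*)
--------
3       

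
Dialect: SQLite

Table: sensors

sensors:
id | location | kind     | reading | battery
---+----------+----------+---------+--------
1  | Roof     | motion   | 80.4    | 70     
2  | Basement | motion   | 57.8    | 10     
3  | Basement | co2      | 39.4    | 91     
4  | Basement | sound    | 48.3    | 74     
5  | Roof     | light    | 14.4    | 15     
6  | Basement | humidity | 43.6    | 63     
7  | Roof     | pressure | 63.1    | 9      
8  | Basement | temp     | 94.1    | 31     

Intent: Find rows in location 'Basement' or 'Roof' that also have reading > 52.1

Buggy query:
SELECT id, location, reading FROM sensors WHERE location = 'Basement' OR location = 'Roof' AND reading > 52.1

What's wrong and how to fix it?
Bug: AND binds tighter than OR, so this parses as location = 'Basement' OR (location = 'Roof' AND reading > 52.1)

Fix: Add parentheses around the OR so the AND applies to both alternatives

Corrected query:
SELECT id, location, reading FROM sensors WHERE (location = 'Basement' OR location = 'Roof') AND reading > 52.1

Result:
id | location | reading
---+----------+--------
1  | Roof     | 80.4   
2  | Basement | 57.8   
7  | Roof     | 63.1   
8  | Basement | 94.1   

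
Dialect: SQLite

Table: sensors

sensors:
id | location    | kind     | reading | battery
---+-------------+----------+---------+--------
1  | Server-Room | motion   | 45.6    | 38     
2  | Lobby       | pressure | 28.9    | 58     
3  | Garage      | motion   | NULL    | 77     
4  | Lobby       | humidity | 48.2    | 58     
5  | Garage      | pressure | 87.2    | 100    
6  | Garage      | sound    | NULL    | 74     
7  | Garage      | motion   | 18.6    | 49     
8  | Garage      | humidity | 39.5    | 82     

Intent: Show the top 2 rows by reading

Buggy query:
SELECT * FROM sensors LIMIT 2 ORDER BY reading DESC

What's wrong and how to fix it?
Bug: LIMIT must come after ORDER BY

Fix: Sort with ORDER BY, then apply LIMIT

Corrected query:
SELECT * FROM sensors ORDER BY reading DESC LIMIT 2

Result:
id | location | kind     | reading | battery
---+----------+----------+---------+--------
5  | Garage   | pressure | 87.2    | 100    
4  | Lobby    | humidity | 48.2    | 58     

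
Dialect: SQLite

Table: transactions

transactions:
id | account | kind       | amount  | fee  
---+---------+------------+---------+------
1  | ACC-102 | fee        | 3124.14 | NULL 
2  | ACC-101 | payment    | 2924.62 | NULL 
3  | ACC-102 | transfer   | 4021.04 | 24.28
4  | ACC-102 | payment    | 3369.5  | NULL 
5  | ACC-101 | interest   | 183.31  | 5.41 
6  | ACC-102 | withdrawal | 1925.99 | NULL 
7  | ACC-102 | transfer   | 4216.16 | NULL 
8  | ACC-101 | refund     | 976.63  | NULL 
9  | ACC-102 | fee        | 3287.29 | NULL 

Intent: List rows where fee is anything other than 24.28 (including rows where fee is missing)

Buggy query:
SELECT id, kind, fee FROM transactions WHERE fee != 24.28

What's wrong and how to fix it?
Bug: 'fee != 24.28' is unknown when fee is NULL, so NULL rows are silently excluded

Fix: Handle NULL separately with IS NULL alongside the inequality

Corrected query:
SELECT id, kind, fee FROM transactions WHERE fee != 24.28 OR fee IS NULL

Result:
id | kind       | fee 
---+------------+-----
1  | fee        | NULL
2  | payment    | NULL
4  | payment    | NULL
5  | interest   | 5.41
6  | withdrawal | NULL
7  | transfer   | NULL
8  | refund     | NULL
9  | fee        | NULL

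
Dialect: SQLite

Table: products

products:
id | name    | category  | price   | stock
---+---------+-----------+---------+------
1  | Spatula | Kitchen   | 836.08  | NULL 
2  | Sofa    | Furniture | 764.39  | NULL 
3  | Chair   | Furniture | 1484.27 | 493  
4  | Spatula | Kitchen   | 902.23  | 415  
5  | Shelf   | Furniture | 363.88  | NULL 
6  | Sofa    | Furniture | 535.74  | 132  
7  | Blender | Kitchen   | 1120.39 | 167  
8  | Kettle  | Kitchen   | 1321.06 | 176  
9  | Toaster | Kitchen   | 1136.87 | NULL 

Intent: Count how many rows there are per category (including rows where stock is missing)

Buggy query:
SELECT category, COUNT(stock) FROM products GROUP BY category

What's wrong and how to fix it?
Bug: COUNT(column) counts non-NULL values only; rows with NULL stock aren't counted

Fix: Replace COUNT(stock) with COUNT(*)

Corrected query:
SELECT category, COUNT(*) FROM products GROUP BY category

Result:
category  | COUNT(*)
----------+---------
Furniture | 4       
Kitchen   | 5       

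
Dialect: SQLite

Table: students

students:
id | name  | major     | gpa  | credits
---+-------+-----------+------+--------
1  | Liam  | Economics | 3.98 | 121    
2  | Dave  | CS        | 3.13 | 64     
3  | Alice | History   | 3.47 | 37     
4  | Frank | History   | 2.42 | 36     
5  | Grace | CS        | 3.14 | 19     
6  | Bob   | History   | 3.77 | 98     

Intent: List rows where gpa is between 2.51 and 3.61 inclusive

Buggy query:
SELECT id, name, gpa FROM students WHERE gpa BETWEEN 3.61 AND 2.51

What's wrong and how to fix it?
Bug: The bounds are reversed; BETWEEN a AND b requires a <= b to match anything

Fix: Write BETWEEN 2.51 AND 3.61

Corrected query:
SELECT id, name, gpa FROM students WHERE gpa BETWEEN 2.51 AND 3.61

Result:
id | name  | gpa 
---+-------+-----
2  | Dave  | 3.13
3  | Alice | 3.47
5  | Grace | 3.14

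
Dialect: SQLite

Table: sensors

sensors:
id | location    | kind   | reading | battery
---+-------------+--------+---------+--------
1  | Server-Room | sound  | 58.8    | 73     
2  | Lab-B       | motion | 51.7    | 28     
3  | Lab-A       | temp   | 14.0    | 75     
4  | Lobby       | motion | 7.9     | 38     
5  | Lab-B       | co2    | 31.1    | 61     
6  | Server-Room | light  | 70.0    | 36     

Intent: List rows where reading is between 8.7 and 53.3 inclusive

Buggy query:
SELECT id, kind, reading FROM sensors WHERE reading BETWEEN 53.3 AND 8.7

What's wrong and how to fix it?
Bug: BETWEEN expects the lower bound first; with 53.3 AND 8.7 the range is empty

Fix: Swap the bounds so the smaller value comes first

Corrected query:
SELECT id, kind, reading FROM sensors WHERE reading BETWEEN 8.7 AND 53.3

Result:
id | kind   | reading
---+--------+--------
2  | motion | 51.7   
3  | temp   | 14     
5  | co2    | 31.1   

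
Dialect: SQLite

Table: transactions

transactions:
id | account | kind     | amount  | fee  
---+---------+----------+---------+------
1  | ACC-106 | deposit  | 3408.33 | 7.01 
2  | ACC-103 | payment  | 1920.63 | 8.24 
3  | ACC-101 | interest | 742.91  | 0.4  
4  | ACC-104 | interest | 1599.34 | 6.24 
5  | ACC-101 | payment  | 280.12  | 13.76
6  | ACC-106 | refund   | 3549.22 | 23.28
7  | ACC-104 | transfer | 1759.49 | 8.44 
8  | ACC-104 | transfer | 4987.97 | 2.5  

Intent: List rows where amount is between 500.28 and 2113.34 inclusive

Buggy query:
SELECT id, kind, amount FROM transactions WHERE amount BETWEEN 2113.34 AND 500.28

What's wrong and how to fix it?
Bug: The bounds are reversed; BETWEEN a AND b requires a <= b to match anything

Fix: Write BETWEEN 500.28 AND 2113.34

Corrected query:
SELECT id, kind, amount FROM transactions WHERE amount BETWEEN 500.28 AND 2113.34

Result:
id | kind     | amount 
---+----------+--------
2  | payment  | 1920.63
3  | interest | 742.91 
4  | interest | 1599.34
7  | transfer | 1759.49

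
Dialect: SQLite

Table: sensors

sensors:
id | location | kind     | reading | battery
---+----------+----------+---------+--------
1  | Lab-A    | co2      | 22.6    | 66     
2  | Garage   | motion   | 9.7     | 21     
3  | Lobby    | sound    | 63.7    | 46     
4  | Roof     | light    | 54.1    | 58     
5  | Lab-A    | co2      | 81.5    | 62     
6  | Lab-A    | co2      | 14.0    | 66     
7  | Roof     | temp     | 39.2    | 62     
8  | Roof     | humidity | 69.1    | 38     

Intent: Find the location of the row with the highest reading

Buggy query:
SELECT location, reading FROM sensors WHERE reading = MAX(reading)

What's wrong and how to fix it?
Bug: MAX(reading) is an aggregate and cannot be used directly in WHERE

Fix: Use a subquery: WHERE reading = (SELECT MAX(reading) FROM sensors)

Corrected query:
SELECT location, reading FROM sensors WHERE reading = (SELECT MAX(reading) FROM sensors)

Result:
location | reading
---------+--------
Lab-A    | 81.5   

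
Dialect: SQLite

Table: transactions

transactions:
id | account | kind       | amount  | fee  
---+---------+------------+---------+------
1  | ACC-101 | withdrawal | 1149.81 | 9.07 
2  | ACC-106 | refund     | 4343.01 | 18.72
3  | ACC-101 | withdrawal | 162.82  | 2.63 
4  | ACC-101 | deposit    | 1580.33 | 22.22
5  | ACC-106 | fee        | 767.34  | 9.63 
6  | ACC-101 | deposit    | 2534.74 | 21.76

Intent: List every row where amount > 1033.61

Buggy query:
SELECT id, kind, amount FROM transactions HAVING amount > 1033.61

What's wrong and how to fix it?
Bug: This is a non-aggregate query (no GROUP BY, no aggregates), so in SQLite the HAVING clause is invalid here; a row-level condition belongs in WHERE

Fix: Replace HAVING with WHERE since the condition applies to individual rows

Corrected query:
SELECT id, kind, amount FROM transactions WHERE amount > 1033.61

Result:
id | kind       | amount 
---+------------+--------
1  | withdrawal | 1149.81
2  | refund     | 4343.01
4  | deposit    | 1580.33
6  | deposit    | 2534.74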